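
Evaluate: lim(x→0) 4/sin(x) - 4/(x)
This is an ∞-∞ indeterminate form.

Combine fractions or rationalize to convert ∞-∞ to 0/0 form:
  lim(x→0) 4/sin(x) - 4/(x) = 0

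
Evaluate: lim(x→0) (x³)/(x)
This is a 0/0 indeterminate form.

Apply L'Hôpital's rule: differentiate numerator and denominator separately.
  f(x) = x^3   ⇒   f'(x) = 3·x^2
  g(x) = x   ⇒   g'(x) = 1
  lim(x→0) f'(x)/g'(x) = lim(x→0) (3·x^2)/(1)
  = 0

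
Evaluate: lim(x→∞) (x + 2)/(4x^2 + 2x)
This is an ∞/∞ indeterminate form.

Apply L'Hôpital's rule: differentiate numerator and denominator separately.
  f(x) = x + 2   ⇒   f'(x) = 1
  g(x) = 4·x^2 + 2·x   ⇒   g'(x) = 8·x + 2
  lim(x→∞) f'(x)/g'(x) = lim(x→∞) (1)/(8·x + 2)
  = 0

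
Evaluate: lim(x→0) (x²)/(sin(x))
This is a 0/0 indeterminate form.

Apply L'Hôpital's rule: differentiate numerator and denominator separately.
  f(x) = x^2   ⇒   f'(x) = 2·x
  g(x) = sin(x)   ⇒   g'(x) = cos(x)
  lim(x→0) f'(x)/g'(x) = lim(x→0) (2·x)/(cos(x))
  = 0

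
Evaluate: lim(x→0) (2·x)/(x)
This is a 0/0 indeterminate form.

Apply L'Hôpital's rule: differentiate numerator and denominator separately.
  f(x) = 2·x   ⇒   f'(x) = 2
  g(x) = x   ⇒   g'(x) = 1
  lim(x→0) f'(x)/g'(x) = lim(x→0) (2)/(1)
  = 2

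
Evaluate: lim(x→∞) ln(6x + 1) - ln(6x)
This is an ∞-∞ indeterminate form.

Combine fractions or rationalize to convert ∞-∞ to 0/0 form:
  lim(x→∞) ln(6x + 1) - ln(6x) = 0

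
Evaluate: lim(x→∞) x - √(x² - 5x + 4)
This is an ∞-∞ indeterminate form.

Combine fractions or rationalize to convert ∞-∞ to 0/0 form:
  lim(x→∞) x - √(x² - 5x + 4) = 5/2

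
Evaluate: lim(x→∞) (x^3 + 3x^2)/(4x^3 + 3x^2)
This is an ∞/∞ indeterminate form.

Apply L'Hôpital's rule: differentiate numerator and denominator separately.
  f(x) = x^3 + 3·x^2   ⇒   f'(x) = 3·x^2 + 6·x
  g(x) = 4·x^3 + 3·x^2   ⇒   g'(x) = 12·x^2 + 6·x
  lim(x→∞) f'(x)/g'(x) = lim(x→∞) (3·x^2 + 6·x)/(12·x^2 + 6·x)
  = 1/4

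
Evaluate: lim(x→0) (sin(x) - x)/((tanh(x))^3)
This is a 0/0 indeterminate form.

Apply L'Hôpital's rule: differentiate numerator and denominator separately.
  f(x) = -x + sin(x)   ⇒   f'(x) = cos(x) - 1
  g(x) = tanh(x)^3   ⇒   g'(x) = (3 - 3·tanh(x)^2)·tanh(x)^2
  lim(x→0) f'(x)/g'(x) = lim(x→0) (cos(x) - 1)/((3 - 3·tanh(x)^2)·tanh(x)^2)
  = -1/6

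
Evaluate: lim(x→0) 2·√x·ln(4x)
This is a 0·∞ indeterminate form.

Rewrite 0·∞ as a quotient (0/0 or ∞/∞ form), then apply L'Hôpital's rule:
  lim(x→0) 2·√x·ln(4x) = 0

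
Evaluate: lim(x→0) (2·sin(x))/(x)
This is a 0/0 indeterminate form.

Apply L'Hôpital's rule: differentiate numerator and denominator separately.
  f(x) = 2·sin(x)   ⇒   f'(x) = 2·cos(x)
  g(x) = x   ⇒   g'(x) = 1
  lim(x→0) f'(x)/g'(x) = lim(x→0) (2·cos(x))/(1)
  = 2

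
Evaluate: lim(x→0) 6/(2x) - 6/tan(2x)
This is an ∞-∞ indeterminate form.

Combine fractions or rationalize to convert ∞-∞ to 0/0 form:
  lim(x→0) 6/(2x) - 6/tan(2x) = 0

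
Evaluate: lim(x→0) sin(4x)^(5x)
This is an exponential indeterminate form.

For exponential indeterminate forms, take the natural log:
  Let L = lim(x→0) sin(4x)^(5x)
  Then ln(L) = lim(x→0) [exponent × ln(base)]
  Evaluate using L'Hôpital or standard limits, then exponentiate.
  L = 1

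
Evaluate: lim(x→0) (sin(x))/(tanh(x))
This is a 0/0 indeterminate form.

Apply L'Hôpital's rule: differentiate numerator and denominator separately.
  f(x) = sin(x)   ⇒   f'(x) = cos(x)
  g(x) = tanh(x)   ⇒   g'(x) = 1 - tanh(x)^2
  lim(x→0) f'(x)/g'(x) = lim(x→0) (cos(x))/(1 - tanh(x)^2)
  = 1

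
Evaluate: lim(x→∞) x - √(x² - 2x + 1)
This is an ∞-∞ indeterminate form.

Combine fractions or rationalize to convert ∞-∞ to 0/0 form:
  lim(x→∞) x - √(x² - 2x + 1) = 1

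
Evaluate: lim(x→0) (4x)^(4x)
This is an exponential indeterminate form.

For exponential indeterminate forms, take the natural log:
  Let L = lim(x→0) (4x)^(4x)
  Then ln(L) = lim(x→0) [exponent × ln(base)]
  Evaluate using L'Hôpital or standard limits, then exponentiate.
  L = 1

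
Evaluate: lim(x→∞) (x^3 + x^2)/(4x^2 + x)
This is an ∞/∞ indeterminate form.

Apply L'Hôpital's rule: differentiate numerator and denominator separately.
  f(x) = x^3 + x^2   ⇒   f'(x) = 3·x^2 + 2·x
  g(x) = 4·x^2 + x   ⇒   g'(x) = 8·x + 1
  lim(x→∞) f'(x)/g'(x) = lim(x→∞) (3·x^2 + 2·x)/(8·x + 1)
  = ∞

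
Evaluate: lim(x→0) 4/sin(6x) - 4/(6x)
This is an ∞-∞ indeterminate form.

Combine fractions or rationalize to convert ∞-∞ to 0/0 form:
  lim(x→0) 4/sin(6x) - 4/(6x) = 0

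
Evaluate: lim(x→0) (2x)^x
This is an exponential indeterminate form.

For exponential indeterminate forms, take the natural log:
  Let L = lim(x→0) (2x)^x
  Then ln(L) = lim(x→0) [exponent × ln(base)]
  Evaluate using L'Hôpital or standard limits, then exponentiate.
  L = 1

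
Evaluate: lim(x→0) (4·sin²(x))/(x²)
This is a 0/0 indeterminate form.

Apply L'Hôpital's rule: differentiate numerator and denominator separately.
  f(x) = 4·sin(x)^2   ⇒   f'(x) = 8·sin(x)·cos(x)
  g(x) = x^2   ⇒   g'(x) = 2·x
  lim(x→0) f'(x)/g'(x) = lim(x→0) (8·sin(x)·cos(x))/(2·x)
  = 4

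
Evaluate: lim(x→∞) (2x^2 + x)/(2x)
This is an ∞/∞ indeterminate form.

Apply L'Hôpital's rule: differentiate numerator and denominator separately.
  f(x) = 2·x^2 + x   ⇒   f'(x) = 4·x + 1
  g(x) = 2·x   ⇒   g'(x) = 2
  lim(x→∞) f'(x)/g'(x) = lim(x→∞) (4·x + 1)/(2)
  = ∞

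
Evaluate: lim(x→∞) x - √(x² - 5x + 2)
This is an ∞-∞ indeterminate form.

Combine fractions or rationalize to convert ∞-∞ to 0/0 form:
  lim(x→∞) x - √(x² - 5x + 2) = 5/2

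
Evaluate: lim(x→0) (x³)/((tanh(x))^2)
This is a 0/0 indeterminate form.

Apply L'Hôpital's rule: differentiate numerator and denominator separately.
  f(x) = x^3   ⇒   f'(x) = 3·x^2
  g(x) = tanh(x)^2   ⇒   g'(x) = (2 - 2·tanh(x)^2)·tanh(x)
  lim(x→0) f'(x)/g'(x) = lim(x→0) (3·x^2)/((2 - 2·tanh(x)^2)·tanh(x))
  = 0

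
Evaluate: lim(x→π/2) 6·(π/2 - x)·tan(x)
This is a 0·∞ indeterminate form.

Rewrite 0·∞ as a quotient (0/0 or ∞/∞ form), then apply L'Hôpital's rule:
  lim(x→π/2) 6·(π/2 - x)·tan(x) = 6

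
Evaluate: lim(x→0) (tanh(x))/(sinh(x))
This is a 0/0 indeterminate form.

Apply L'Hôpital's rule: differentiate numerator and denominator separately.
  f(x) = tanh(x)   ⇒   f'(x) = 1 - tanh(x)^2
  g(x) = sinh(x)   ⇒   g'(x) = cosh(x)
  lim(x→0) f'(x)/g'(x) = lim(x→0) (1 - tanh(x)^2)/(cosh(x))
  = 1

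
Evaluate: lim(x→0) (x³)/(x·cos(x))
This is a 0/0 indeterminate form.

Apply L'Hôpital's rule: differentiate numerator and denominator separately.
  f(x) = x^3   ⇒   f'(x) = 3·x^2
  g(x) = x·cos(x)   ⇒   g'(x) = -x·sin(x) + cos(x)
  lim(x→0) f'(x)/g'(x) = lim(x→0) (3·x^2)/(-x·sin(x) + cos(x))
  = 0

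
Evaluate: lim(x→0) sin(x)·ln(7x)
This is a 0·∞ indeterminate form.

Rewrite 0·∞ as a quotient (0/0 or ∞/∞ form), then apply L'Hôpital's rule:
  lim(x→0) sin(x)·ln(7x) = 0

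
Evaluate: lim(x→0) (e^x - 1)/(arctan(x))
This is a 0/0 indeterminate form.

Apply L'Hôpital's rule: differentiate numerator and denominator separately.
  f(x) = e^(x) - 1   ⇒   f'(x) = e^(x)
  g(x) = atan(x)   ⇒   g'(x) = 1/(x^2 + 1)
  lim(x→0) f'(x)/g'(x) = lim(x→0) (e^(x))/(1/(x^2 + 1))
  = 1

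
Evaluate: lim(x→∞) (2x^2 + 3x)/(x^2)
This is an ∞/∞ indeterminate form.

Apply L'Hôpital's rule: differentiate numerator and denominator separately.
  f(x) = 2·x^2 + 3·x   ⇒   f'(x) = 4·x + 3
  g(x) = x^2   ⇒   g'(x) = 2·x
  lim(x→∞) f'(x)/g'(x) = lim(x→∞) (4·x + 3)/(2·x)
  = 2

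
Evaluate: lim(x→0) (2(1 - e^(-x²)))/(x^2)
This is a 0/0 indeterminate form.

Apply L'Hôpital's rule: differentiate numerator and denominator separately.
  f(x) = 2 - 2·e^(-x^2)   ⇒   f'(x) = 4·x·e^(-x^2)
  g(x) = x^2   ⇒   g'(x) = 2·x
  lim(x→0) f'(x)/g'(x) = lim(x→0) (4·x·e^(-x^2))/(2·x)
  = 2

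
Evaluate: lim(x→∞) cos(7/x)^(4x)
This is an exponential indeterminate form.

For exponential indeterminate forms, take the natural log:
  Let L = lim(x→∞) cos(7/x)^(4x)
  Then ln(L) = lim(x→∞) [exponent × ln(base)]
  Evaluate using L'Hôpital or standard limits, then exponentiate.
  L = 1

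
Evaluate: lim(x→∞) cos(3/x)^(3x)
This is an exponential indeterminate form.

For exponential indeterminate forms, take the natural log:
  Let L = lim(x→∞) cos(3/x)^(3x)
  Then ln(L) = lim(x→∞) [exponent × ln(base)]
  Evaluate using L'Hôpital or standard limits, then exponentiate.
  L = 1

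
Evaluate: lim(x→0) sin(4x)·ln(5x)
This is a 0·∞ indeterminate form.

Rewrite 0·∞ as a quotient (0/0 or ∞/∞ form), then apply L'Hôpital's rule:
  lim(x→0) sin(4x)·ln(5x) = 0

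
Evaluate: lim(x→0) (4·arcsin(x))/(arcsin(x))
This is a 0/0 indeterminate form.

Apply L'Hôpital's rule: differentiate numerator and denominator separately.
  f(x) = 4·asin(x)   ⇒   f'(x) = 4/sqrt(1 - x^2)
  g(x) = asin(x)   ⇒   g'(x) = 1/sqrt(1 - x^2)
  lim(x→0) f'(x)/g'(x) = lim(x→0) (4/sqrt(1 - x^2))/(1/sqrt(1 - x^2))
  = 4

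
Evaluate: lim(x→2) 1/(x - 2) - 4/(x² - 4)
This is an ∞-∞ indeterminate form.

Combine fractions or rationalize to convert ∞-∞ to 0/0 form:
  lim(x→2) 1/(x - 2) - 4/(x² - 4) = 1/4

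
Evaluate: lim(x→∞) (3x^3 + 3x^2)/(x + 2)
This is an ∞/∞ indeterminate form.

Apply L'Hôpital's rule: differentiate numerator and denominator separately.
  f(x) = 3·x^3 + 3·x^2   ⇒   f'(x) = 9·x^2 + 6·x
  g(x) = x + 2   ⇒   g'(x) = 1
  lim(x→∞) f'(x)/g'(x) = lim(x→∞) (9·x^2 + 6·x)/(1)
  = ∞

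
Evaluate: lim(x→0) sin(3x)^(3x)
This is an exponential indeterminate form.

For exponential indeterminate forms, take the natural log:
  Let L = lim(x→0) sin(3x)^(3x)
  Then ln(L) = lim(x→0) [exponent × ln(base)]
  Evaluate using L'Hôpital or standard limits, then exponentiate.
  L = 1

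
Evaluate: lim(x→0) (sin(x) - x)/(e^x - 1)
This is a 0/0 indeterminate form.

Apply L'Hôpital's rule: differentiate numerator and denominator separately.
  f(x) = -x + sin(x)   ⇒   f'(x) = cos(x) - 1
  g(x) = e^(x) - 1   ⇒   g'(x) = e^(x)
  lim(x→0) f'(x)/g'(x) = lim(x→0) (cos(x) - 1)/(e^(x))
  = 0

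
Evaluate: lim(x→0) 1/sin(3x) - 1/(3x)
This is an ∞-∞ indeterminate form.

Combine fractions or rationalize to convert ∞-∞ to 0/0 form:
  lim(x→0) 1/sin(3x) - 1/(3x) = 0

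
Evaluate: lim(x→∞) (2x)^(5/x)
This is an exponential indeterminate form.

For exponential indeterminate forms, take the natural log:
  Let L = lim(x→∞) (2x)^(5/x)
  Then ln(L) = lim(x→∞) [exponent × ln(base)]
  Evaluate using L'Hôpital or standard limits, then exponentiate.
  L = 1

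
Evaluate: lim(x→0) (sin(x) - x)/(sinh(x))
This is a 0/0 indeterminate form.

Apply L'Hôpital's rule: differentiate numerator and denominator separately.
  f(x) = -x + sin(x)   ⇒   f'(x) = cos(x) - 1
  g(x) = sinh(x)   ⇒   g'(x) = cosh(x)
  lim(x→0) f'(x)/g'(x) = lim(x→0) (cos(x) - 1)/(cosh(x))
  = 0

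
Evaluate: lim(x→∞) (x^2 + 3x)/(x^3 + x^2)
This is an ∞/∞ indeterminate form.

Apply L'Hôpital's rule: differentiate numerator and denominator separately.
  f(x) = x^2 + 3·x   ⇒   f'(x) = 2·x + 3
  g(x) = x^3 + x^2   ⇒   g'(x) = 3·x^2 + 2·x
  lim(x→∞) f'(x)/g'(x) = lim(x→∞) (2·x + 3)/(3·x^2 + 2·x)
  = 0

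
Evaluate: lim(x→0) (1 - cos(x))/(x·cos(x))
This is a 0/0 indeterminate form.

Apply L'Hôpital's rule: differentiate numerator and denominator separately.
  f(x) = 1 - cos(x)   ⇒   f'(x) = sin(x)
  g(x) = x·cos(x)   ⇒   g'(x) = -x·sin(x) + cos(x)
  lim(x→0) f'(x)/g'(x) = lim(x→0) (sin(x))/(-x·sin(x) + cos(x))
  = 0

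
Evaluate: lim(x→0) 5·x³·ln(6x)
This is a 0·∞ indeterminate form.

Rewrite 0·∞ as a quotient (0/0 or ∞/∞ form), then apply L'Hôpital's rule:
  lim(x→0) 5·x³·ln(6x) = 0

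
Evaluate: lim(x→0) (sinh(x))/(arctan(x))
This is a 0/0 indeterminate form.

Apply L'Hôpital's rule: differentiate numerator and denominator separately.
  f(x) = sinh(x)   ⇒   f'(x) = cosh(x)
  g(x) = atan(x)   ⇒   g'(x) = 1/(x^2 + 1)
  lim(x→0) f'(x)/g'(x) = lim(x→0) (cosh(x))/(1/(x^2 + 1))
  = 1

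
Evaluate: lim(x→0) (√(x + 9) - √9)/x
This is a standard limit.

Factor or rationalize the expression:
  lim(x→0) (√(x + 9) - √9)/x = 1/6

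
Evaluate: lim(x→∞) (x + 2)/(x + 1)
This is an ∞/∞ indeterminate form.

Apply L'Hôpital's rule: differentiate numerator and denominator separately.
  f(x) = x + 2   ⇒   f'(x) = 1
  g(x) = x + 1   ⇒   g'(x) = 1
  lim(x→∞) f'(x)/g'(x) = lim(x→∞) (1)/(1)
  = 1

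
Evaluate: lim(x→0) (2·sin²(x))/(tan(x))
This is a 0/0 indeterminate form.

Apply L'Hôpital's rule: differentiate numerator and denominator separately.
  f(x) = 2·sin(x)^2   ⇒   f'(x) = 4·sin(x)·cos(x)
  g(x) = tan(x)   ⇒   g'(x) = tan(x)^2 + 1
  lim(x→0) f'(x)/g'(x) = lim(x→0) (4·sin(x)·cos(x))/(tan(x)^2 + 1)
  = 0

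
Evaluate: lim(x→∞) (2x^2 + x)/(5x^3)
This is an ∞/∞ indeterminate form.

Apply L'Hôpital's rule: differentiate numerator and denominator separately.
  f(x) = 2·x^2 + x   ⇒   f'(x) = 4·x + 1
  g(x) = 5·x^3   ⇒   g'(x) = 15·x^2
  lim(x→∞) f'(x)/g'(x) = lim(x→∞) (4·x + 1)/(15·x^2)
  = 0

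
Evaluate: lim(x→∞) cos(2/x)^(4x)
This is an exponential indeterminate form.

For exponential indeterminate forms, take the natural log:
  Let L = lim(x→∞) cos(2/x)^(4x)
  Then ln(L) = lim(x→∞) [exponent × ln(base)]
  Evaluate using L'Hôpital or standard limits, then exponentiate.
  L = 1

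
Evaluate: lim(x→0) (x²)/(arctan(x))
This is a 0/0 indeterminate form.

Apply L'Hôpital's rule: differentiate numerator and denominator separately.
  f(x) = x^2   ⇒   f'(x) = 2·x
  g(x) = atan(x)   ⇒   g'(x) = 1/(x^2 + 1)
  lim(x→0) f'(x)/g'(x) = lim(x→0) (2·x)/(1/(x^2 + 1))
  = 0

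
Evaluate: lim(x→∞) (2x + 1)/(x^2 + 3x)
This is an ∞/∞ indeterminate form.

Apply L'Hôpital's rule: differentiate numerator and denominator separately.
  f(x) = 2·x + 1   ⇒   f'(x) = 2
  g(x) = x^2 + 3·x   ⇒   g'(x) = 2·x + 3
  lim(x→∞) f'(x)/g'(x) = lim(x→∞) (2)/(2·x + 3)
  = 0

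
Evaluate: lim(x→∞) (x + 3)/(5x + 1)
This is an ∞/∞ indeterminate form.

Apply L'Hôpital's rule: differentiate numerator and denominator separately.
  f(x) = x + 3   ⇒   f'(x) = 1
  g(x) = 5·x + 1   ⇒   g'(x) = 5
  lim(x→∞) f'(x)/g'(x) = lim(x→∞) (1)/(5)
  = 1/5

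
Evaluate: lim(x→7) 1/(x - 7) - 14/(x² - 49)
This is an ∞-∞ indeterminate form.

Combine fractions or rationalize to convert ∞-∞ to 0/0 form:
  lim(x→7) 1/(x - 7) - 14/(x² - 49) = 1/14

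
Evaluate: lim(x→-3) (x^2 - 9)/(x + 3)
This is a standard limit.

Factor or rationalize the expression:
  lim(x→-3) (x^2 - 9)/(x + 3) = -6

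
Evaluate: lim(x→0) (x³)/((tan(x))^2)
This is a 0/0 indeterminate form.

Apply L'Hôpital's rule: differentiate numerator and denominator separately.
  f(x) = x^3   ⇒   f'(x) = 3·x^2
  g(x) = tan(x)^2   ⇒   g'(x) = (2·tan(x)^2 + 2)·tan(x)
  lim(x→0) f'(x)/g'(x) = lim(x→0) (3·x^2)/((2·tan(x)^2 + 2)·tan(x))
  = 0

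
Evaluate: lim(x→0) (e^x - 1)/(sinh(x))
This is a 0/0 indeterminate form.

Apply L'Hôpital's rule: differentiate numerator and denominator separately.
  f(x) = e^(x) - 1   ⇒   f'(x) = e^(x)
  g(x) = sinh(x)   ⇒   g'(x) = cosh(x)
  lim(x→0) f'(x)/g'(x) = lim(x→0) (e^(x))/(cosh(x))
  = 1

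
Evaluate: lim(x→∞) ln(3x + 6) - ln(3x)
This is an ∞-∞ indeterminate form.

Combine fractions or rationalize to convert ∞-∞ to 0/0 form:
  lim(x→∞) ln(3x + 6) - ln(3x) = 0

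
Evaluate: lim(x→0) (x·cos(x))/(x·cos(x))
This is a 0/0 indeterminate form.

Apply L'Hôpital's rule: differentiate numerator and denominator separately.
  f(x) = x·cos(x)   ⇒   f'(x) = -x·sin(x) + cos(x)
  g(x) = x·cos(x)   ⇒   g'(x) = -x·sin(x) + cos(x)
  lim(x→0) f'(x)/g'(x) = lim(x→0) (-x·sin(x) + cos(x))/(-x·sin(x) + cos(x))
  = 1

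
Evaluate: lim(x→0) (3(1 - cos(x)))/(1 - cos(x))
This is a 0/0 indeterminate form.

Apply L'Hôpital's rule: differentiate numerator and denominator separately.
  f(x) = 3 - 3·cos(x)   ⇒   f'(x) = 3·sin(x)
  g(x) = 1 - cos(x)   ⇒   g'(x) = sin(x)
  lim(x→0) f'(x)/g'(x) = lim(x→0) (3·sin(x))/(sin(x))
  = 3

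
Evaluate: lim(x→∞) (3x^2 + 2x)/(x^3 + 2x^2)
This is an ∞/∞ indeterminate form.

Apply L'Hôpital's rule: differentiate numerator and denominator separately.
  f(x) = 3·x^2 + 2·x   ⇒   f'(x) = 6·x + 2
  g(x) = x^3 + 2·x^2   ⇒   g'(x) = 3·x^2 + 4·x
  lim(x→∞) f'(x)/g'(x) = lim(x→∞) (6·x + 2)/(3·x^2 + 4·x)
  = 0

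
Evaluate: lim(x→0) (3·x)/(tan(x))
This is a 0/0 indeterminate form.

Apply L'Hôpital's rule: differentiate numerator and denominator separately.
  f(x) = 3·x   ⇒   f'(x) = 3
  g(x) = tan(x)   ⇒   g'(x) = tan(x)^2 + 1
  lim(x→0) f'(x)/g'(x) = lim(x→0) (3)/(tan(x)^2 + 1)
  = 3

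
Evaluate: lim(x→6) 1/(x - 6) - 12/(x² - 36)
This is an ∞-∞ indeterminate form.

Combine fractions or rationalize to convert ∞-∞ to 0/0 form:
  lim(x→6) 1/(x - 6) - 12/(x² - 36) = 1/12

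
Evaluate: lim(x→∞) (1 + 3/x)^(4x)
This is an exponential indeterminate form.

For exponential indeterminate forms, take the natural log:
  Let L = lim(x→∞) (1 + 3/x)^(4x)
  Then ln(L) = lim(x→∞) [exponent × ln(base)]
  Evaluate using L'Hôpital or standard limits, then exponentiate.
  L = e^(12)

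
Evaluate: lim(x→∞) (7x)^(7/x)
This is an exponential indeterminate form.

For exponential indeterminate forms, take the natural log:
  Let L = lim(x→∞) (7x)^(7/x)
  Then ln(L) = lim(x→∞) [exponent × ln(base)]
  Evaluate using L'Hôpital or standard limits, then exponentiate.
  L = 1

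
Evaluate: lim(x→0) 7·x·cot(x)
This is a 0·∞ indeterminate form.

Rewrite 0·∞ as a quotient (0/0 or ∞/∞ form), then apply L'Hôpital's rule:
  lim(x→0) 7·x·cot(x) = 7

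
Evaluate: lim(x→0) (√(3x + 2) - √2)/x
This is a standard limit.

Factor or rationalize the expression:
  lim(x→0) (√(3x + 2) - √2)/x = 3·sqrt(2)/4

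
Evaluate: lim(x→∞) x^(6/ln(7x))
This is an exponential indeterminate form.

For exponential indeterminate forms, take the natural log:
  Let L = lim(x→∞) x^(6/ln(7x))
  Then ln(L) = lim(x→∞) [exponent × ln(base)]
  Evaluate using L'Hôpital or standard limits, then exponentiate.
  L = e^(6)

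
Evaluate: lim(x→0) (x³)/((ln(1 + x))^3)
This is a 0/0 indeterminate form.

Apply L'Hôpital's rule: differentiate numerator and denominator separately.
  f(x) = x^3   ⇒   f'(x) = 3·x^2
  g(x) = ln(x + 1)^3   ⇒   g'(x) = 3·ln(x + 1)^2/(x + 1)
  lim(x→0) f'(x)/g'(x) = lim(x→0) (3·x^2)/(3·ln(x + 1)^2/(x + 1))
  = 1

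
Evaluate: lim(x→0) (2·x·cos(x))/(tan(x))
This is a 0/0 indeterminate form.

Apply L'Hôpital's rule: differentiate numerator and denominator separately.
  f(x) = 2·x·cos(x)   ⇒   f'(x) = -2·x·sin(x) + 2·cos(x)
  g(x) = tan(x)   ⇒   g'(x) = tan(x)^2 + 1
  lim(x→0) f'(x)/g'(x) = lim(x→0) (-2·x·sin(x) + 2·cos(x))/(tan(x)^2 + 1)
  = 2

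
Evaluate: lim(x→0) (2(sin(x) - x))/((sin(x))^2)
This is a 0/0 indeterminate form.

Apply L'Hôpital's rule: differentiate numerator and denominator separately.
  f(x) = -2·x + 2·sin(x)   ⇒   f'(x) = 2·cos(x) - 2
  g(x) = sin(x)^2   ⇒   g'(x) = 2·sin(x)·cos(x)
  lim(x→0) f'(x)/g'(x) = lim(x→0) (2·cos(x) - 2)/(2·sin(x)·cos(x))
  = 0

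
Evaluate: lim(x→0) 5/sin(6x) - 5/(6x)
This is an ∞-∞ indeterminate form.

Combine fractions or rationalize to convert ∞-∞ to 0/0 form:
  lim(x→0) 5/sin(6x) - 5/(6x) = 0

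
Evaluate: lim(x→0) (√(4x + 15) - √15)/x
This is a standard limit.

Factor or rationalize the expression:
  lim(x→0) (√(4x + 15) - √15)/x = 2·sqrt(15)/15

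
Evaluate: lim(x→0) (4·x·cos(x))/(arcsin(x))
This is a 0/0 indeterminate form.

Apply L'Hôpital's rule: differentiate numerator and denominator separately.
  f(x) = 4·x·cos(x)   ⇒   f'(x) = -4·x·sin(x) + 4·cos(x)
  g(x) = asin(x)   ⇒   g'(x) = 1/sqrt(1 - x^2)
  lim(x→0) f'(x)/g'(x) = lim(x→0) (-4·x·sin(x) + 4·cos(x))/(1/sqrt(1 - x^2))
  = 4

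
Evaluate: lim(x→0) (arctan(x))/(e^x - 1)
This is a 0/0 indeterminate form.

Apply L'Hôpital's rule: differentiate numerator and denominator separately.
  f(x) = atan(x)   ⇒   f'(x) = 1/(x^2 + 1)
  g(x) = e^(x) - 1   ⇒   g'(x) = e^(x)
  lim(x→0) f'(x)/g'(x) = lim(x→0) (1/(x^2 + 1))/(e^(x))
  = 1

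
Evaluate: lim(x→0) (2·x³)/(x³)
This is a 0/0 indeterminate form.

Apply L'Hôpital's rule: differentiate numerator and denominator separately.
  f(x) = 2·x^3   ⇒   f'(x) = 6·x^2
  g(x) = x^3   ⇒   g'(x) = 3·x^2
  lim(x→0) f'(x)/g'(x) = lim(x→0) (6·x^2)/(3·x^2)
  = 2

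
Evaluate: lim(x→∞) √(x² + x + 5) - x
This is an ∞-∞ indeterminate form.

Combine fractions or rationalize to convert ∞-∞ to 0/0 form:
  lim(x→∞) √(x² + x + 5) - x = 1/2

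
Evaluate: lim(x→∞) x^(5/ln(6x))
This is an exponential indeterminate form.

For exponential indeterminate forms, take the natural log:
  Let L = lim(x→∞) x^(5/ln(6x))
  Then ln(L) = lim(x→∞) [exponent × ln(base)]
  Evaluate using L'Hôpital or standard limits, then exponentiate.
  L = e^(5)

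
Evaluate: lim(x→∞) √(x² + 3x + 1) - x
This is an ∞-∞ indeterminate form.

Combine fractions or rationalize to convert ∞-∞ to 0/0 form:
  lim(x→∞) √(x² + 3x + 1) - x = 3/2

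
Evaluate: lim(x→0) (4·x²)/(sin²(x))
This is a 0/0 indeterminate form.

Apply L'Hôpital's rule: differentiate numerator and denominator separately.
  f(x) = 4·x^2   ⇒   f'(x) = 8·x
  g(x) = sin(x)^2   ⇒   g'(x) = 2·sin(x)·cos(x)
  lim(x→0) f'(x)/g'(x) = lim(x→0) (8·x)/(2·sin(x)·cos(x))
  = 4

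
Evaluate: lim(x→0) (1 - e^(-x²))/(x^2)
This is a 0/0 indeterminate form.

Apply L'Hôpital's rule: differentiate numerator and denominator separately.
  f(x) = 1 - e^(-x^2)   ⇒   f'(x) = 2·x·e^(-x^2)
  g(x) = x^2   ⇒   g'(x) = 2·x
  lim(x→0) f'(x)/g'(x) = lim(x→0) (2·x·e^(-x^2))/(2·x)
  = 1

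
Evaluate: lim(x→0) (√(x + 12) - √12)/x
This is a standard limit.

Factor or rationalize the expression:
  lim(x→0) (√(x + 12) - √12)/x = sqrt(3)/12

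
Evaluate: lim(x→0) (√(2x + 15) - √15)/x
This is a standard limit.

Factor or rationalize the expression:
  lim(x→0) (√(2x + 15) - √15)/x = sqrt(15)/15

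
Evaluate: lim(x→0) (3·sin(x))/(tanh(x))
This is a 0/0 indeterminate form.

Apply L'Hôpital's rule: differentiate numerator and denominator separately.
  f(x) = 3·sin(x)   ⇒   f'(x) = 3·cos(x)
  g(x) = tanh(x)   ⇒   g'(x) = 1 - tanh(x)^2
  lim(x→0) f'(x)/g'(x) = lim(x→0) (3·cos(x))/(1 - tanh(x)^2)
  = 3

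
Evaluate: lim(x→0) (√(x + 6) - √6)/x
This is a standard limit.

Factor or rationalize the expression:
  lim(x→0) (√(x + 6) - √6)/x = sqrt(6)/12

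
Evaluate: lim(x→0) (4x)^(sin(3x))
This is an exponential indeterminate form.

For exponential indeterminate forms, take the natural log:
  Let L = lim(x→0) (4x)^(sin(3x))
  Then ln(L) = lim(x→0) [exponent × ln(base)]
  Evaluate using L'Hôpital or standard limits, then exponentiate.
  L = 1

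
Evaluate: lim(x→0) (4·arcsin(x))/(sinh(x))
This is a 0/0 indeterminate form.

Apply L'Hôpital's rule: differentiate numerator and denominator separately.
  f(x) = 4·asin(x)   ⇒   f'(x) = 4/sqrt(1 - x^2)
  g(x) = sinh(x)   ⇒   g'(x) = cosh(x)
  lim(x→0) f'(x)/g'(x) = lim(x→0) (4/sqrt(1 - x^2))/(cosh(x))
  = 4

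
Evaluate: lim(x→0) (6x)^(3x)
This is an exponential indeterminate form.

For exponential indeterminate forms, take the natural log:
  Let L = lim(x→0) (6x)^(3x)
  Then ln(L) = lim(x→0) [exponent × ln(base)]
  Evaluate using L'Hôpital or standard limits, then exponentiate.
  L = 1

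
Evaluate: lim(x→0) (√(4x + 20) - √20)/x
This is a standard limit.

Factor or rationalize the expression:
  lim(x→0) (√(4x + 20) - √20)/x = sqrt(5)/5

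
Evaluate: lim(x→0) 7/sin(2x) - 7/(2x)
This is an ∞-∞ indeterminate form.

Combine fractions or rationalize to convert ∞-∞ to 0/0 form:
  lim(x→0) 7/sin(2x) - 7/(2x) = 0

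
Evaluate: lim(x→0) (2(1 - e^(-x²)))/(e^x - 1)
This is a 0/0 indeterminate form.

Apply L'Hôpital's rule: differentiate numerator and denominator separately.
  f(x) = 2 - 2·e^(-x^2)   ⇒   f'(x) = 4·x·e^(-x^2)
  g(x) = e^(x) - 1   ⇒   g'(x) = e^(x)
  lim(x→0) f'(x)/g'(x) = lim(x→0) (4·x·e^(-x^2))/(e^(x))
  = 0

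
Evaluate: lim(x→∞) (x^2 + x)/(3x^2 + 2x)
This is an ∞/∞ indeterminate form.

Apply L'Hôpital's rule: differentiate numerator and denominator separately.
  f(x) = x^2 + x   ⇒   f'(x) = 2·x + 1
  g(x) = 3·x^2 + 2·x   ⇒   g'(x) = 6·x + 2
  lim(x→∞) f'(x)/g'(x) = lim(x→∞) (2·x + 1)/(6·x + 2)
  = 1/3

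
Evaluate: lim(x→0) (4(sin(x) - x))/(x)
This is a 0/0 indeterminate form.

Apply L'Hôpital's rule: differentiate numerator and denominator separately.
  f(x) = -4·x + 4·sin(x)   ⇒   f'(x) = 4·cos(x) - 4
  g(x) = x   ⇒   g'(x) = 1
  lim(x→0) f'(x)/g'(x) = lim(x→0) (4·cos(x) - 4)/(1)
  = 0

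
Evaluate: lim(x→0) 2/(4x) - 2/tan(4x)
This is an ∞-∞ indeterminate form.

Combine fractions or rationalize to convert ∞-∞ to 0/0 form:
  lim(x→0) 2/(4x) - 2/tan(4x) = 0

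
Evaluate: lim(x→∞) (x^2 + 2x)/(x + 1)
This is an ∞/∞ indeterminate form.

Apply L'Hôpital's rule: differentiate numerator and denominator separately.
  f(x) = x^2 + 2·x   ⇒   f'(x) = 2·x + 2
  g(x) = x + 1   ⇒   g'(x) = 1
  lim(x→∞) f'(x)/g'(x) = lim(x→∞) (2·x + 2)/(1)
  = ∞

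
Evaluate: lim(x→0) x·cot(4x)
This is a 0·∞ indeterminate form.

Rewrite 0·∞ as a quotient (0/0 or ∞/∞ form), then apply L'Hôpital's rule:
  lim(x→0) x·cot(4x) = 1/4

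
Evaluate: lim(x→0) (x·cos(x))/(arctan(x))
This is a 0/0 indeterminate form.

Apply L'Hôpital's rule: differentiate numerator and denominator separately.
  f(x) = x·cos(x)   ⇒   f'(x) = -x·sin(x) + cos(x)
  g(x) = atan(x)   ⇒   g'(x) = 1/(x^2 + 1)
  lim(x→0) f'(x)/g'(x) = lim(x→0) (-x·sin(x) + cos(x))/(1/(x^2 + 1))
  = 1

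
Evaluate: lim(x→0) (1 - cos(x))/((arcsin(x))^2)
This is a 0/0 indeterminate form.

Apply L'Hôpital's rule: differentiate numerator and denominator separately.
  f(x) = 1 - cos(x)   ⇒   f'(x) = sin(x)
  g(x) = asin(x)^2   ⇒   g'(x) = 2·asin(x)/sqrt(1 - x^2)
  lim(x→0) f'(x)/g'(x) = lim(x→0) (sin(x))/(2·asin(x)/sqrt(1 - x^2))
  = 1/2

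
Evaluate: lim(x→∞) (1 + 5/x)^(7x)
This is an exponential indeterminate form.

For exponential indeterminate forms, take the natural log:
  Let L = lim(x→∞) (1 + 5/x)^(7x)
  Then ln(L) = lim(x→∞) [exponent × ln(base)]
  Evaluate using L'Hôpital or standard limits, then exponentiate.
  L = e^(35)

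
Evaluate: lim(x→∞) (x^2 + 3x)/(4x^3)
This is an ∞/∞ indeterminate form.

Apply L'Hôpital's rule: differentiate numerator and denominator separately.
  f(x) = x^2 + 3·x   ⇒   f'(x) = 2·x + 3
  g(x) = 4·x^3   ⇒   g'(x) = 12·x^2
  lim(x→∞) f'(x)/g'(x) = lim(x→∞) (2·x + 3)/(12·x^2)
  = 0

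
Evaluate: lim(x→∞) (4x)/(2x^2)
This is an ∞/∞ indeterminate form.

Apply L'Hôpital's rule: differentiate numerator and denominator separately.
  f(x) = 4·x   ⇒   f'(x) = 4
  g(x) = 2·x^2   ⇒   g'(x) = 4·x
  lim(x→∞) f'(x)/g'(x) = lim(x→∞) (4)/(4·x)
  = 0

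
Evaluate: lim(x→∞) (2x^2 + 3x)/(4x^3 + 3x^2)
This is an ∞/∞ indeterminate form.

Apply L'Hôpital's rule: differentiate numerator and denominator separately.
  f(x) = 2·x^2 + 3·x   ⇒   f'(x) = 4·x + 3
  g(x) = 4·x^3 + 3·x^2   ⇒   g'(x) = 12·x^2 + 6·x
  lim(x→∞) f'(x)/g'(x) = lim(x→∞) (4·x + 3)/(12·x^2 + 6·x)
  = 0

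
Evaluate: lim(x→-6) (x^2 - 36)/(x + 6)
This is a standard limit.

Factor or rationalize the expression:
  lim(x→-6) (x^2 - 36)/(x + 6) = -12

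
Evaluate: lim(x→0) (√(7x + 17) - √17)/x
This is a standard limit.

Factor or rationalize the expression:
  lim(x→0) (√(7x + 17) - √17)/x = 7·sqrt(17)/34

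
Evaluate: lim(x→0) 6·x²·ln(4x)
This is a 0·∞ indeterminate form.

Rewrite 0·∞ as a quotient (0/0 or ∞/∞ form), then apply L'Hôpital's rule:
  lim(x→0) 6·x²·ln(4x) = 0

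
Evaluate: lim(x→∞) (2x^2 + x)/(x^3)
This is an ∞/∞ indeterminate form.

Apply L'Hôpital's rule: differentiate numerator and denominator separately.
  f(x) = 2·x^2 + x   ⇒   f'(x) = 4·x + 1
  g(x) = x^3   ⇒   g'(x) = 3·x^2
  lim(x→∞) f'(x)/g'(x) = lim(x→∞) (4·x + 1)/(3·x^2)
  = 0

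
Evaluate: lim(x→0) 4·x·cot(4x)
This is a 0·∞ indeterminate form.

Rewrite 0·∞ as a quotient (0/0 or ∞/∞ form), then apply L'Hôpital's rule:
  lim(x→0) 4·x·cot(4x) = 1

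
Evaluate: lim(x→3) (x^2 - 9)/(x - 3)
This is a standard limit.

Factor or rationalize the expression:
  lim(x→3) (x^2 - 9)/(x - 3) = 6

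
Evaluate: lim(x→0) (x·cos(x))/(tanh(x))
This is a 0/0 indeterminate form.

Apply L'Hôpital's rule: differentiate numerator and denominator separately.
  f(x) = x·cos(x)   ⇒   f'(x) = -x·sin(x) + cos(x)
  g(x) = tanh(x)   ⇒   g'(x) = 1 - tanh(x)^2
  lim(x→0) f'(x)/g'(x) = lim(x→0) (-x·sin(x) + cos(x))/(1 - tanh(x)^2)
  = 1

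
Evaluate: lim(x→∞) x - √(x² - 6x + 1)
This is an ∞-∞ indeterminate form.

Combine fractions or rationalize to convert ∞-∞ to 0/0 form:
  lim(x→∞) x - √(x² - 6x + 1) = 3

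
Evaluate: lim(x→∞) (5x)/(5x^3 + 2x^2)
This is an ∞/∞ indeterminate form.

Apply L'Hôpital's rule: differentiate numerator and denominator separately.
  f(x) = 5·x   ⇒   f'(x) = 5
  g(x) = 5·x^3 + 2·x^2   ⇒   g'(x) = 15·x^2 + 4·x
  lim(x→∞) f'(x)/g'(x) = lim(x→∞) (5)/(15·x^2 + 4·x)
  = 0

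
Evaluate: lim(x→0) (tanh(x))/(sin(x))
This is a 0/0 indeterminate form.

Apply L'Hôpital's rule: differentiate numerator and denominator separately.
  f(x) = tanh(x)   ⇒   f'(x) = 1 - tanh(x)^2
  g(x) = sin(x)   ⇒   g'(x) = cos(x)
  lim(x→0) f'(x)/g'(x) = lim(x→0) (1 - tanh(x)^2)/(cos(x))
  = 1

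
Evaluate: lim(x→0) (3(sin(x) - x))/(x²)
This is a 0/0 indeterminate form.

Apply L'Hôpital's rule: differentiate numerator and denominator separately.
  f(x) = -3·x + 3·sin(x)   ⇒   f'(x) = 3·cos(x) - 3
  g(x) = x^2   ⇒   g'(x) = 2·x
  lim(x→0) f'(x)/g'(x) = lim(x→0) (3·cos(x) - 3)/(2·x)
  = 0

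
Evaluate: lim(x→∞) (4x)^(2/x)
This is an exponential indeterminate form.

For exponential indeterminate forms, take the natural log:
  Let L = lim(x→∞) (4x)^(2/x)
  Then ln(L) = lim(x→∞) [exponent × ln(base)]
  Evaluate using L'Hôpital or standard limits, then exponentiate.
  L = 1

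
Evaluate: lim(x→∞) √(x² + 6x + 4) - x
This is an ∞-∞ indeterminate form.

Combine fractions or rationalize to convert ∞-∞ to 0/0 form:
  lim(x→∞) √(x² + 6x + 4) - x = 3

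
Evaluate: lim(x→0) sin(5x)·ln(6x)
This is a 0·∞ indeterminate form.

Rewrite 0·∞ as a quotient (0/0 or ∞/∞ form), then apply L'Hôpital's rule:
  lim(x→0) sin(5x)·ln(6x) = 0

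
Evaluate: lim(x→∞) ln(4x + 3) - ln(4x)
This is an ∞-∞ indeterminate form.

Combine fractions or rationalize to convert ∞-∞ to 0/0 form:
  lim(x→∞) ln(4x + 3) - ln(4x) = 0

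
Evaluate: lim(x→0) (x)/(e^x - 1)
This is a 0/0 indeterminate form.

Apply L'Hôpital's rule: differentiate numerator and denominator separately.
  f(x) = x   ⇒   f'(x) = 1
  g(x) = e^(x) - 1   ⇒   g'(x) = e^(x)
  lim(x→0) f'(x)/g'(x) = lim(x→0) (1)/(e^(x))
  = 1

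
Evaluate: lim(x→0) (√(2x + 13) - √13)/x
This is a standard limit.

Factor or rationalize the expression:
  lim(x→0) (√(2x + 13) - √13)/x = sqrt(13)/13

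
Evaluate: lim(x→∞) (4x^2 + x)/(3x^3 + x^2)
This is an ∞/∞ indeterminate form.

Apply L'Hôpital's rule: differentiate numerator and denominator separately.
  f(x) = 4·x^2 + x   ⇒   f'(x) = 8·x + 1
  g(x) = 3·x^3 + x^2   ⇒   g'(x) = 9·x^2 + 2·x
  lim(x→∞) f'(x)/g'(x) = lim(x→∞) (8·x + 1)/(9·x^2 + 2·x)
  = 0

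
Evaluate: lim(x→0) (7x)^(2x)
This is an exponential indeterminate form.

For exponential indeterminate forms, take the natural log:
  Let L = lim(x→0) (7x)^(2x)
  Then ln(L) = lim(x→0) [exponent × ln(base)]
  Evaluate using L'Hôpital or standard limits, then exponentiate.
  L = 1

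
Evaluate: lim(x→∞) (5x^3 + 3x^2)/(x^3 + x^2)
This is an ∞/∞ indeterminate form.

Apply L'Hôpital's rule: differentiate numerator and denominator separately.
  f(x) = 5·x^3 + 3·x^2   ⇒   f'(x) = 15·x^2 + 6·x
  g(x) = x^3 + x^2   ⇒   g'(x) = 3·x^2 + 2·x
  lim(x→∞) f'(x)/g'(x) = lim(x→∞) (15·x^2 + 6·x)/(3·x^2 + 2·x)
  = 5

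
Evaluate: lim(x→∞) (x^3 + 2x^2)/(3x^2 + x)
This is an ∞/∞ indeterminate form.

Apply L'Hôpital's rule: differentiate numerator and denominator separately.
  f(x) = x^3 + 2·x^2   ⇒   f'(x) = 3·x^2 + 4·x
  g(x) = 3·x^2 + x   ⇒   g'(x) = 6·x + 1
  lim(x→∞) f'(x)/g'(x) = lim(x→∞) (3·x^2 + 4·x)/(6·x + 1)
  = ∞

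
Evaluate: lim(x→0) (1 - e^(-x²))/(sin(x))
This is a 0/0 indeterminate form.

Apply L'Hôpital's rule: differentiate numerator and denominator separately.
  f(x) = 1 - e^(-x^2)   ⇒   f'(x) = 2·x·e^(-x^2)
  g(x) = sin(x)   ⇒   g'(x) = cos(x)
  lim(x→0) f'(x)/g'(x) = lim(x→0) (2·x·e^(-x^2))/(cos(x))
  = 0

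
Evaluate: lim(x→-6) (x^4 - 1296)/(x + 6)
This is a standard limit.

Factor or rationalize the expression:
  lim(x→-6) (x^4 - 1296)/(x + 6) = -864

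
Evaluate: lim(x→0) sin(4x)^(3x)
This is an exponential indeterminate form.

For exponential indeterminate forms, take the natural log:
  Let L = lim(x→0) sin(4x)^(3x)
  Then ln(L) = lim(x→0) [exponent × ln(base)]
  Evaluate using L'Hôpital or standard limits, then exponentiate.
  L = 1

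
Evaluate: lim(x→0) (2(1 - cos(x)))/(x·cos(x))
This is a 0/0 indeterminate form.

Apply L'Hôpital's rule: differentiate numerator and denominator separately.
  f(x) = 2 - 2·cos(x)   ⇒   f'(x) = 2·sin(x)
  g(x) = x·cos(x)   ⇒   g'(x) = -x·sin(x) + cos(x)
  lim(x→0) f'(x)/g'(x) = lim(x→0) (2·sin(x))/(-x·sin(x) + cos(x))
  = 0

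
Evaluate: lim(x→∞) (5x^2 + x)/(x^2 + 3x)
This is an ∞/∞ indeterminate form.

Apply L'Hôpital's rule: differentiate numerator and denominator separately.
  f(x) = 5·x^2 + x   ⇒   f'(x) = 10·x + 1
  g(x) = x^2 + 3·x   ⇒   g'(x) = 2·x + 3
  lim(x→∞) f'(x)/g'(x) = lim(x→∞) (10·x + 1)/(2·x + 3)
  = 5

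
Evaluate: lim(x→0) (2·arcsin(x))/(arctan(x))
This is a 0/0 indeterminate form.

Apply L'Hôpital's rule: differentiate numerator and denominator separately.
  f(x) = 2·asin(x)   ⇒   f'(x) = 2/sqrt(1 - x^2)
  g(x) = atan(x)   ⇒   g'(x) = 1/(x^2 + 1)
  lim(x→0) f'(x)/g'(x) = lim(x→0) (2/sqrt(1 - x^2))/(1/(x^2 + 1))
  = 2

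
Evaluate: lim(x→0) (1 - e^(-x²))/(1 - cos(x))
This is a 0/0 indeterminate form.

Apply L'Hôpital's rule: differentiate numerator and denominator separately.
  f(x) = 1 - e^(-x^2)   ⇒   f'(x) = 2·x·e^(-x^2)
  g(x) = 1 - cos(x)   ⇒   g'(x) = sin(x)
  lim(x→0) f'(x)/g'(x) = lim(x→0) (2·x·e^(-x^2))/(sin(x))
  = 2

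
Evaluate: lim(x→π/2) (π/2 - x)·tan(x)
This is a 0·∞ indeterminate form.

Rewrite 0·∞ as a quotient (0/0 or ∞/∞ form), then apply L'Hôpital's rule:
  lim(x→π/2) (π/2 - x)·tan(x) = 1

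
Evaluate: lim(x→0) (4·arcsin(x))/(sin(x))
This is a 0/0 indeterminate form.

Apply L'Hôpital's rule: differentiate numerator and denominator separately.
  f(x) = 4·asin(x)   ⇒   f'(x) = 4/sqrt(1 - x^2)
  g(x) = sin(x)   ⇒   g'(x) = cos(x)
  lim(x→0) f'(x)/g'(x) = lim(x→0) (4/sqrt(1 - x^2))/(cos(x))
  = 4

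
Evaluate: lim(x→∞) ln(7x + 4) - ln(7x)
This is an ∞-∞ indeterminate form.

Combine fractions or rationalize to convert ∞-∞ to 0/0 form:
  lim(x→∞) ln(7x + 4) - ln(7x) = 0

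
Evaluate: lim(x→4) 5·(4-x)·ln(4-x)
This is a 0·∞ indeterminate form.

Rewrite 0·∞ as a quotient (0/0 or ∞/∞ form), then apply L'Hôpital's rule:
  lim(x→4) 5·(4-x)·ln(4-x) = 0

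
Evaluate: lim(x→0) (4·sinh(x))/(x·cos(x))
This is a 0/0 indeterminate form.

Apply L'Hôpital's rule: differentiate numerator and denominator separately.
  f(x) = 4·sinh(x)   ⇒   f'(x) = 4·cosh(x)
  g(x) = x·cos(x)   ⇒   g'(x) = -x·sin(x) + cos(x)
  lim(x→0) f'(x)/g'(x) = lim(x→0) (4·cosh(x))/(-x·sin(x) + cos(x))
  = 4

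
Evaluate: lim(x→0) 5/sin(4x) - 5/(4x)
This is an ∞-∞ indeterminate form.

Combine fractions or rationalize to convert ∞-∞ to 0/0 form:
  lim(x→0) 5/sin(4x) - 5/(4x) = 0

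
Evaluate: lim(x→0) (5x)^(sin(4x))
This is an exponential indeterminate form.

For exponential indeterminate forms, take the natural log:
  Let L = lim(x→0) (5x)^(sin(4x))
  Then ln(L) = lim(x→0) [exponent × ln(base)]
  Evaluate using L'Hôpital or standard limits, then exponentiate.
  L = 1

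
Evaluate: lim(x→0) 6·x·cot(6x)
This is a 0·∞ indeterminate form.

Rewrite 0·∞ as a quotient (0/0 or ∞/∞ form), then apply L'Hôpital's rule:
  lim(x→0) 6·x·cot(6x) = 1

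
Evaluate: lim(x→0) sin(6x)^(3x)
This is an exponential indeterminate form.

For exponential indeterminate forms, take the natural log:
  Let L = lim(x→0) sin(6x)^(3x)
  Then ln(L) = lim(x→0) [exponent × ln(base)]
  Evaluate using L'Hôpital or standard limits, then exponentiate.
  L = 1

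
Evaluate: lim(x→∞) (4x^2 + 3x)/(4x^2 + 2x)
This is an ∞/∞ indeterminate form.

Apply L'Hôpital's rule: differentiate numerator and denominator separately.
  f(x) = 4·x^2 + 3·x   ⇒   f'(x) = 8·x + 3
  g(x) = 4·x^2 + 2·x   ⇒   g'(x) = 8·x + 2
  lim(x→∞) f'(x)/g'(x) = lim(x→∞) (8·x + 3)/(8·x + 2)
  = 1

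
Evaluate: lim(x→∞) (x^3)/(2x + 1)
This is an ∞/∞ indeterminate form.

Apply L'Hôpital's rule: differentiate numerator and denominator separately.
  f(x) = x^3   ⇒   f'(x) = 3·x^2
  g(x) = 2·x + 1   ⇒   g'(x) = 2
  lim(x→∞) f'(x)/g'(x) = lim(x→∞) (3·x^2)/(2)
  = ∞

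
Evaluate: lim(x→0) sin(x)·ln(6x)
This is a 0·∞ indeterminate form.

Rewrite 0·∞ as a quotient (0/0 or ∞/∞ form), then apply L'Hôpital's rule:
  lim(x→0) sin(x)·ln(6x) = 0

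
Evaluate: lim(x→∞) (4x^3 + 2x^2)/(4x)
This is an ∞/∞ indeterminate form.

Apply L'Hôpital's rule: differentiate numerator and denominator separately.
  f(x) = 4·x^3 + 2·x^2   ⇒   f'(x) = 12·x^2 + 4·x
  g(x) = 4·x   ⇒   g'(x) = 4
  lim(x→∞) f'(x)/g'(x) = lim(x→∞) (12·x^2 + 4·x)/(4)
  = ∞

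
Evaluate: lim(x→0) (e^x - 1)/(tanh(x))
This is a 0/0 indeterminate form.

Apply L'Hôpital's rule: differentiate numerator and denominator separately.
  f(x) = e^(x) - 1   ⇒   f'(x) = e^(x)
  g(x) = tanh(x)   ⇒   g'(x) = 1 - tanh(x)^2
  lim(x→0) f'(x)/g'(x) = lim(x→0) (e^(x))/(1 - tanh(x)^2)
  = 1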